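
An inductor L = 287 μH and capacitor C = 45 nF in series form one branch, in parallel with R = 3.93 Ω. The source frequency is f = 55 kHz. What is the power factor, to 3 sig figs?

0.994

ω = 2πf = 345600 rad/s
X_L = ωL = 99.2 Ω
X_C = 1/(ωC) = 64.3 Ω
Branch 1: Z₁ = R = 3.93 Ω
Branch 2 (series LC): Z₂ = j(X_L − X_C) = j34.9 Ω
Parallel: Z = Z₁Z₂/(Z₁+Z₂), |Z| = 3.91 Ω, ∠Z = 6.43°
cos φ = cos(6.43°) = 0.994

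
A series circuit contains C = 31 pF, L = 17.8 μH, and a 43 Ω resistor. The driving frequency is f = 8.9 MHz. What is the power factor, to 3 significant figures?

0.102

ω = 2πf = 5.592e+07 rad/s
X_L = ωL = 995 Ω
X_C = 1/(ωC) = 577 Ω
Net reactance X = X_L − X_C = 419 Ω
Z = 43.0 + j419 Ω
|Z| = √(43.0² + 419²) = 421 Ω
∠Z = arctan(419/43.0) = 84.1°
cos φ = cos(84.1°) = 0.102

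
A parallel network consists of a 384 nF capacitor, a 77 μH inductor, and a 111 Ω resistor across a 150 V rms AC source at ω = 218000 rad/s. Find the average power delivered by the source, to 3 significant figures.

X_L = ωL = 16.8 Ω
X_C = 1/(ωC) = 11.9 Ω
Parallel: admittances add. Y = 1/R + 1/(jωL) + jωC
Y = (0.00901 + j0.0241) S
|Y| = 0.0258 S → |Z| = 1/|Y| = 38.8 Ω, ∠Z = −∠Y = -69.5°
I = V/|Z| = 3.86 A
P = VI cos φ = 150 × 3.86 × cos(-69.5°) = 203 W

203 W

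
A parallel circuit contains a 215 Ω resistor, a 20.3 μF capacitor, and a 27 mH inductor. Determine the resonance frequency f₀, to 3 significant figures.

ω₀ = 1/√(LC) = 1/√(0.027 × 2.03e-05) = 1351 rad/s
f₀ = ω₀/(2π) = 215 Hz

215 Hz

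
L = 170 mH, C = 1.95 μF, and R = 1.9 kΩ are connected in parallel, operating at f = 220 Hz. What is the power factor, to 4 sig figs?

0.3197

ω = 2πf = 1382 rad/s
X_L = ωL = 235.0 Ω
X_C = 1/(ωC) = 371.0 Ω
Parallel: admittances add. Y = 1/R + 1/(jωL) + jωC
Y = (0.0005263 − j0.001560) S
|Y| = 0.001646 S → |Z| = 1/|Y| = 607.4 Ω, ∠Z = −∠Y = 71.36°
cos φ = cos(71.36°) = 0.3197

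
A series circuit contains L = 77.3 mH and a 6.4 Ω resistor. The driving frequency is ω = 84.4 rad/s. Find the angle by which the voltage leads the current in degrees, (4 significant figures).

45.55°

X_L = ωL = 6.524 Ω
Z = 6.400 + j6.524 Ω
|Z| = √(6.400² + 6.524²) = 9.139 Ω
∠Z = arctan(6.524/6.400) = 45.55°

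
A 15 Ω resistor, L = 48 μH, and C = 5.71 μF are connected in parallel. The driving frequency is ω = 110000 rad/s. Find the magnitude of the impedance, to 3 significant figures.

2.25 Ω

X_L = ωL = 5.28 Ω
X_C = 1/(ωC) = 1.59 Ω
Parallel: admittances add. Y = 1/R + 1/(jωL) + jωC
Y = (0.0667 + j0.439) S
|Y| = 0.444 S → |Z| = 1/|Y| = 2.25 Ω, ∠Z = −∠Y = -81.4°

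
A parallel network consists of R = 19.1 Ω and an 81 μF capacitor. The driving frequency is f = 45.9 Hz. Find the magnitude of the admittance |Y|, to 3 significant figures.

ω = 2πf = 288.4 rad/s
X_C = 1/(ωC) = 42.8 Ω
Parallel: admittances add. Y = 1/R + jωC
Y = (0.0524 + j0.0234) S
|Y| = 0.0573 S → |Z| = 1/|Y| = 17.4 Ω, ∠Z = −∠Y = -24.0°

57.3 mS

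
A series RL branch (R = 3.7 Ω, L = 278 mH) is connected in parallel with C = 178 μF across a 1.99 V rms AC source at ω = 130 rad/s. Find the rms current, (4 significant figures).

X_L = ωL = 36.14 Ω
X_C = 1/(ωC) = 43.22 Ω
Branch 1 (R+jX_L): Z₁ = 3.700 + j36.14 Ω, |Z₁| = 36.33 Ω
Branch 2 (−jX_C): Z₂ = −j43.22 Ω
Parallel: Z = Z₁Z₂/(Z₁+Z₂), |Z| = 196.6 Ω, ∠Z = 56.55°
I = V/|Z| = 1.99/196.6 = 10.12 mA

10.12 mA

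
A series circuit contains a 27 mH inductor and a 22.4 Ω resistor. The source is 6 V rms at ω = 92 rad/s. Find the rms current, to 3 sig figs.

X_L = ωL = 2.48 Ω
Z = 22.4 + j2.48 Ω
|Z| = √(22.4² + 2.48²) = 22.5 Ω
I = V/|Z| = 6/22.5 = 266 mA

266 mA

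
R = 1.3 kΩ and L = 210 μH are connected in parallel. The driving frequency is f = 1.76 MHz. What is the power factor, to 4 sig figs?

0.8726

ω = 2πf = 1.106e+07 rad/s
X_L = ωL = 2322 Ω
Parallel: admittances add. Y = 1/R + 1/(jωL)
Y = (0.0007692 − j0.0004306) S
|Y| = 0.0008816 S → |Z| = 1/|Y| = 1134 Ω, ∠Z = −∠Y = 29.24°
cos φ = cos(29.24°) = 0.8726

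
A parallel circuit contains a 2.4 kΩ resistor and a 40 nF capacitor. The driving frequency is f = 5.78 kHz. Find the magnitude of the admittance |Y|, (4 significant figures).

1.511 mS

ω = 2πf = 36320 rad/s
X_C = 1/(ωC) = 688.4 Ω
Parallel: admittances add. Y = 1/R + jωC
Y = (0.0004167 + j0.001453) S
|Y| = 0.001511 S → |Z| = 1/|Y| = 661.7 Ω, ∠Z = −∠Y = -74.00°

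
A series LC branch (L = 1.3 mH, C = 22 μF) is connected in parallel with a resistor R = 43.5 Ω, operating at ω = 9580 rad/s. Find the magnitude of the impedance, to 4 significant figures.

7.591 Ω

X_L = ωL = 12.45 Ω
X_C = 1/(ωC) = 4.745 Ω
Branch 1: Z₁ = R = 43.50 Ω
Branch 2 (series LC): Z₂ = j(X_L − X_C) = j7.709 Ω
Parallel: Z = Z₁Z₂/(Z₁+Z₂), |Z| = 7.591 Ω, ∠Z = 79.95°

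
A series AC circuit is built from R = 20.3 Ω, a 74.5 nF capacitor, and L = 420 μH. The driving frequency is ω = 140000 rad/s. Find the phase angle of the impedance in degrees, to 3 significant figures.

-61.3°

X_L = ωL = 58.8 Ω
X_C = 1/(ωC) = 95.9 Ω
Net reactance X = X_L − X_C = -37.1 Ω
Z = 20.3 − j37.1 Ω
|Z| = √(20.3² + 37.1²) = 42.3 Ω
∠Z = arctan(-37.1/20.3) = -61.3°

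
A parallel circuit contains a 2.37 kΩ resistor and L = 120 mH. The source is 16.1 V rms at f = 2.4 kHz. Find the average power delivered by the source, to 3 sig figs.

ω = 2πf = 15080 rad/s
X_L = ωL = 1810 Ω
Parallel: admittances add. Y = 1/R + 1/(jωL)
Y = (0.000422 − j0.000553) S
|Y| = 0.000695 S → |Z| = 1/|Y| = 1440 Ω, ∠Z = −∠Y = 52.6°
I = V/|Z| = 11.2 mA
P = VI cos φ = 16.1 × 0.0112 × cos(52.6°) = 109 mW

109 mW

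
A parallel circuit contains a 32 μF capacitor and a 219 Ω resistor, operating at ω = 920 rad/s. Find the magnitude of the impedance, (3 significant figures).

X_C = 1/(ωC) = 34.0 Ω
Parallel: admittances add. Y = 1/R + jωC
Y = (0.00457 + j0.0294) S
|Y| = 0.0298 S → |Z| = 1/|Y| = 33.6 Ω, ∠Z = −∠Y = -81.2°

33.6 Ω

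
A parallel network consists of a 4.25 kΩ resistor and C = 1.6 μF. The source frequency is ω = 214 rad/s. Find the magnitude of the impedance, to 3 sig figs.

X_C = 1/(ωC) = 2920 Ω
Parallel: admittances add. Y = 1/R + jωC
Y = (0.000235 + j0.000342) S
|Y| = 0.000415 S → |Z| = 1/|Y| = 2410 Ω, ∠Z = −∠Y = -55.5°

2410 Ω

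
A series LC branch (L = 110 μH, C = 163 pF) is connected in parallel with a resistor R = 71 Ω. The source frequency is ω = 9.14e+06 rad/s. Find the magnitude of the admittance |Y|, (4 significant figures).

14.40 mS

X_L = ωL = 1005 Ω
X_C = 1/(ωC) = 671.2 Ω
Branch 1: Z₁ = R = 71.00 Ω
Branch 2 (series LC): Z₂ = j(X_L − X_C) = j334.2 Ω
Parallel: Z = Z₁Z₂/(Z₁+Z₂), |Z| = 69.45 Ω, ∠Z = 11.99°
|Y| = 1/|Z| = 14.40 mS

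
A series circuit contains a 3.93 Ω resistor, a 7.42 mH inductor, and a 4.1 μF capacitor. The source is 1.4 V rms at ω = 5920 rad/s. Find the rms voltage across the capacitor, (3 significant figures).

12.1 V

X_L = ωL = 43.9 Ω
X_C = 1/(ωC) = 41.2 Ω
Net reactance X = X_L − X_C = 2.73 Ω
Z = 3.93 + j2.73 Ω
|Z| = √(3.93² + 2.73²) = 4.78 Ω
I = V/|Z| = 293 mA
V_C = I·|Z_C| = 0.293 × 41.2 = 12.1 V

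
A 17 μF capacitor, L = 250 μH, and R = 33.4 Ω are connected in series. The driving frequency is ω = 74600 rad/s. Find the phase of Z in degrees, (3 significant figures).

28.1°

X_L = ωL = 18.7 Ω
X_C = 1/(ωC) = 0.789 Ω
Net reactance X = X_L − X_C = 17.9 Ω
Z = 33.4 + j17.9 Ω
|Z| = √(33.4² + 17.9²) = 37.9 Ω
∠Z = arctan(17.9/33.4) = 28.1°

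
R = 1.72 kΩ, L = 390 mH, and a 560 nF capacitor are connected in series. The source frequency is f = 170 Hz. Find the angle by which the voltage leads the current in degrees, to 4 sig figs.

-36.12°

ω = 2πf = 1068 rad/s
X_L = ωL = 416.6 Ω
X_C = 1/(ωC) = 1672 Ω
Net reactance X = X_L − X_C = -1255 Ω
Z = 1720 − j1255 Ω
|Z| = √(1720² + 1255²) = 2129 Ω
∠Z = arctan(-1255/1720) = -36.12°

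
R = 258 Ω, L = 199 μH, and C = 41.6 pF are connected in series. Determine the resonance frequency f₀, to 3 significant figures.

1.75 MHz

ω₀ = 1/√(LC) = 1/√(0.000199 × 4.16e-11) = 1.099e+07 rad/s
f₀ = ω₀/(2π) = 1.75 MHz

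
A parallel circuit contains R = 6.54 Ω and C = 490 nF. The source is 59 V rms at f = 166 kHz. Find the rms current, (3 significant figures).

31.5 A

ω = 2πf = 1.043e+06 rad/s
X_C = 1/(ωC) = 1.96 Ω
Parallel: admittances add. Y = 1/R + jωC
Y = (0.153 + j0.511) S
|Y| = 0.533 S → |Z| = 1/|Y| = 1.87 Ω, ∠Z = −∠Y = -73.3°
I = V/|Z| = 59/1.87 = 31.5 A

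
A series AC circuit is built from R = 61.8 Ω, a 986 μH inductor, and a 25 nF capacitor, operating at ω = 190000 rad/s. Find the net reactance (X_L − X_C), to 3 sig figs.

X_L = ωL = 187 Ω
X_C = 1/(ωC) = 211 Ω
X = 187 − 211 = -23.2 Ω

-23.2 Ω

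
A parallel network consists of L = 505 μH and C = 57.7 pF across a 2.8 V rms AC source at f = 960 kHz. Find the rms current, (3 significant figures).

55.3 μA

ω = 2πf = 6.032e+06 rad/s
X_L = ωL = 3050 Ω
X_C = 1/(ωC) = 2870 Ω
Parallel: admittances add. Y = 1/(jωL) + jωC
Y = (0 + j1.97e-05) S
|Y| = 1.97e-05 S → |Z| = 1/|Y| = 50600 Ω, ∠Z = −∠Y = -90.0°
I = V/|Z| = 2.8/50600 = 55.3 μA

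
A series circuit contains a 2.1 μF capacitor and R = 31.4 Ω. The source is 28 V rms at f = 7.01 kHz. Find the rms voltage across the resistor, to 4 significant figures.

26.47 V

ω = 2πf = 44050 rad/s
X_C = 1/(ωC) = 10.81 Ω
Z = 31.40 − j10.81 Ω
|Z| = √(31.40² + 10.81²) = 33.21 Ω
I = V/|Z| = 843.1 mA
V_R = I·|Z_R| = 0.8431 × 31.40 = 26.47 V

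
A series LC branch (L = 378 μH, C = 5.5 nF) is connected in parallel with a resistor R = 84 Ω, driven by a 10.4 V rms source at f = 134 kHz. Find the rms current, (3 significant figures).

160 mA

ω = 2πf = 841900 rad/s
X_L = ωL = 318 Ω
X_C = 1/(ωC) = 216 Ω
Branch 1: Z₁ = R = 84.0 Ω
Branch 2 (series LC): Z₂ = j(X_L − X_C) = j102 Ω
Parallel: Z = Z₁Z₂/(Z₁+Z₂), |Z| = 64.9 Ω, ∠Z = 39.4°
I = V/|Z| = 10.4/64.9 = 160 mA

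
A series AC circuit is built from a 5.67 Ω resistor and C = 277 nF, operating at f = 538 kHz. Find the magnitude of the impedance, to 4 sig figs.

ω = 2πf = 3.38e+06 rad/s
X_C = 1/(ωC) = 1.068 Ω
Z = 5.670 − j1.068 Ω
|Z| = √(5.670² + 1.068²) = 5.770 Ω

5.770 Ω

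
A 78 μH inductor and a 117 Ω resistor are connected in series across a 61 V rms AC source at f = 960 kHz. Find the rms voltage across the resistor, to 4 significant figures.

14.72 V

ω = 2πf = 6.032e+06 rad/s
X_L = ωL = 470.5 Ω
Z = 117.0 + j470.5 Ω
|Z| = √(117.0² + 470.5²) = 484.8 Ω
I = V/|Z| = 125.8 mA
V_R = I·|Z_R| = 0.1258 × 117.0 = 14.72 V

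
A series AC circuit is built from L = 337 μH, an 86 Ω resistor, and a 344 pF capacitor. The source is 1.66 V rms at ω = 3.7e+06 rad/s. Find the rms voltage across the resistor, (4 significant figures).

0.3043 V

X_L = ωL = 1247 Ω
X_C = 1/(ωC) = 785.7 Ω
Net reactance X = X_L − X_C = 461.2 Ω
Z = 86.00 + j461.2 Ω
|Z| = √(86.00² + 461.2²) = 469.2 Ω
I = V/|Z| = 3.538 mA
V_R = I·|Z_R| = 0.003538 × 86.00 = 0.3043 V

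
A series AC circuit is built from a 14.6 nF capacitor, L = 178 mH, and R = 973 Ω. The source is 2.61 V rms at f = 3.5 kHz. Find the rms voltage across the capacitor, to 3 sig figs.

ω = 2πf = 21990 rad/s
X_L = ωL = 3910 Ω
X_C = 1/(ωC) = 3110 Ω
Net reactance X = X_L − X_C = 800 Ω
Z = 973 + j800 Ω
|Z| = √(973² + 800²) = 1260 Ω
I = V/|Z| = 2.07 mA
V_C = I·|Z_C| = 0.00207 × 3110 = 6.45 V

6.45 V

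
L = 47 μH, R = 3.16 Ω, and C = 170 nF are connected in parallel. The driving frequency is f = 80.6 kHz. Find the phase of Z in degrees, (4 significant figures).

-7.930°

ω = 2πf = 506400 rad/s
X_L = ωL = 23.80 Ω
X_C = 1/(ωC) = 11.62 Ω
Parallel: admittances add. Y = 1/R + 1/(jωL) + jωC
Y = (0.3165 + j0.04408) S
|Y| = 0.3195 S → |Z| = 1/|Y| = 3.130 Ω, ∠Z = −∠Y = -7.930°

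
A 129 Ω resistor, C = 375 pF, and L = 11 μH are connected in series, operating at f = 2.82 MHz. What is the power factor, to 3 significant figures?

0.946

ω = 2πf = 1.772e+07 rad/s
X_L = ωL = 195 Ω
X_C = 1/(ωC) = 151 Ω
Net reactance X = X_L − X_C = 44.4 Ω
Z = 129 + j44.4 Ω
|Z| = √(129² + 44.4²) = 136 Ω
∠Z = arctan(44.4/129) = 19.0°
cos φ = cos(19.0°) = 0.946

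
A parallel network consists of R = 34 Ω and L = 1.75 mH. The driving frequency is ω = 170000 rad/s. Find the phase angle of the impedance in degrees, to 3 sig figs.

X_L = ωL = 298 Ω
Parallel: admittances add. Y = 1/R + 1/(jωL)
Y = (0.0294 − j0.00336) S
|Y| = 0.0296 S → |Z| = 1/|Y| = 33.8 Ω, ∠Z = −∠Y = 6.52°

6.52°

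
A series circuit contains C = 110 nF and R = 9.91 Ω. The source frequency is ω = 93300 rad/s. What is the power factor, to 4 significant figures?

0.1012

X_C = 1/(ωC) = 97.44 Ω
Z = 9.910 − j97.44 Ω
|Z| = √(9.910² + 97.44²) = 97.94 Ω
∠Z = arctan(-97.44/9.910) = -84.19°
cos φ = cos(-84.19°) = 0.1012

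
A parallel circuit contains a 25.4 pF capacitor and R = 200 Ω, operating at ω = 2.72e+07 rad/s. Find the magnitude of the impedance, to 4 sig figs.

198.1 Ω

X_C = 1/(ωC) = 1447 Ω
Parallel: admittances add. Y = 1/R + jωC
Y = (0.005000 + j0.0006909) S
|Y| = 0.005048 S → |Z| = 1/|Y| = 198.1 Ω, ∠Z = −∠Y = -7.867°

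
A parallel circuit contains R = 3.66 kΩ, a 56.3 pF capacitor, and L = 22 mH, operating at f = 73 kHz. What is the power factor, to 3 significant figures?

0.966

ω = 2πf = 458700 rad/s
X_L = ωL = 10100 Ω
X_C = 1/(ωC) = 38700 Ω
Parallel: admittances add. Y = 1/R + 1/(jωL) + jωC
Y = (0.000273 − j7.33e-05) S
|Y| = 0.000283 S → |Z| = 1/|Y| = 3540 Ω, ∠Z = −∠Y = 15.0°
cos φ = cos(15.0°) = 0.966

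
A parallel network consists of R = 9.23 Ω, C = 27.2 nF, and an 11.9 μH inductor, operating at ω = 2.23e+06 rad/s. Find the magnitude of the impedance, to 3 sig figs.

9.03 Ω

X_L = ωL = 26.5 Ω
X_C = 1/(ωC) = 16.5 Ω
Parallel: admittances add. Y = 1/R + 1/(jωL) + jωC
Y = (0.108 + j0.0230) S
|Y| = 0.111 S → |Z| = 1/|Y| = 9.03 Ω, ∠Z = −∠Y = -12.0°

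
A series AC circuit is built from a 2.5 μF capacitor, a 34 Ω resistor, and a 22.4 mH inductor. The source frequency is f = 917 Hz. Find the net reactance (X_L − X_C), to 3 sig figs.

ω = 2πf = 5762 rad/s
X_L = ωL = 129 Ω
X_C = 1/(ωC) = 69.4 Ω
X = 129 − 69.4 = 59.6 Ω

59.6 Ω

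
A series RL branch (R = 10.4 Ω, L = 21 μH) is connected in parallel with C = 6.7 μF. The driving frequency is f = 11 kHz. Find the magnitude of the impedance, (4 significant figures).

2.175 Ω

ω = 2πf = 69120 rad/s
X_L = ωL = 1.451 Ω
X_C = 1/(ωC) = 2.159 Ω
Branch 1 (R+jX_L): Z₁ = 10.40 + j1.451 Ω, |Z₁| = 10.50 Ω
Branch 2 (−jX_C): Z₂ = −j2.159 Ω
Parallel: Z = Z₁Z₂/(Z₁+Z₂), |Z| = 2.175 Ω, ∠Z = -78.16°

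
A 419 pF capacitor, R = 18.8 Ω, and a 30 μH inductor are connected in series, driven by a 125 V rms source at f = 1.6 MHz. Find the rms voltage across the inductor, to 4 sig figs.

ω = 2πf = 1.005e+07 rad/s
X_L = ωL = 301.6 Ω
X_C = 1/(ωC) = 237.4 Ω
Net reactance X = X_L − X_C = 64.19 Ω
Z = 18.80 + j64.19 Ω
|Z| = √(18.80² + 64.19²) = 66.89 Ω
I = V/|Z| = 1.869 A
V_L = I·|Z_L| = 1.869 × 301.6 = 563.6 V

563.6 V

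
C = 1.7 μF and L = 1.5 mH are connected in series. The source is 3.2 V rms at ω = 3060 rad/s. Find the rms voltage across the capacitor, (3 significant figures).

3.28 V

X_L = ωL = 4.59 Ω
X_C = 1/(ωC) = 192 Ω
Net reactance X = X_L − X_C = -188 Ω
Z = − j188 Ω
|Z| = √(0² + 188²) = 188 Ω
I = V/|Z| = 17.1 mA
V_C = I·|Z_C| = 0.0171 × 192 = 3.28 V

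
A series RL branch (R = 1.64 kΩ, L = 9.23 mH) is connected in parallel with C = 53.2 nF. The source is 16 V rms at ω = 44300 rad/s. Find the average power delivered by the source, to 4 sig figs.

147.0 mW

X_L = ωL = 408.9 Ω
X_C = 1/(ωC) = 424.3 Ω
Branch 1 (R+jX_L): Z₁ = 1640 + j408.9 Ω, |Z₁| = 1690 Ω
Branch 2 (−jX_C): Z₂ = −j424.3 Ω
Parallel: Z = Z₁Z₂/(Z₁+Z₂), |Z| = 437.3 Ω, ∠Z = -75.46°
I = V/|Z| = 36.59 mA
P = VI cos φ = 16 × 0.03659 × cos(-75.46°) = 147.0 mW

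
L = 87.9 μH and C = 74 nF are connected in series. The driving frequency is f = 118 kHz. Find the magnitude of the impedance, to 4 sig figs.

ω = 2πf = 741400 rad/s
X_L = ωL = 65.17 Ω
X_C = 1/(ωC) = 18.23 Ω
Net reactance X = X_L − X_C = 46.94 Ω
Z = j46.94 Ω
|Z| = √(0² + 46.94²) = 46.94 Ω

46.94 Ω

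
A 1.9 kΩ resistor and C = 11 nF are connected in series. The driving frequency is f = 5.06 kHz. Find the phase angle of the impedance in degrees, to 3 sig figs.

-56.4°

ω = 2πf = 31790 rad/s
X_C = 1/(ωC) = 2860 Ω
Z = 1900 − j2860 Ω
|Z| = √(1900² + 2860²) = 3430 Ω
∠Z = arctan(-2860/1900) = -56.4°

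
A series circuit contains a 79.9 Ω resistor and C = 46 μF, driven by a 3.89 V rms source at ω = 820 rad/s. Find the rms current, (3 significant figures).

46.2 mA

X_C = 1/(ωC) = 26.5 Ω
Z = 79.9 − j26.5 Ω
|Z| = √(79.9² + 26.5²) = 84.2 Ω
I = V/|Z| = 3.89/84.2 = 46.2 mA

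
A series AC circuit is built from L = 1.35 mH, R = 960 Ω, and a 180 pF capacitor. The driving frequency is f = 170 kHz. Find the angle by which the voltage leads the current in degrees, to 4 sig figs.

ω = 2πf = 1.068e+06 rad/s
X_L = ωL = 1442 Ω
X_C = 1/(ωC) = 5201 Ω
Net reactance X = X_L − X_C = -3759 Ω
Z = 960.0 − j3759 Ω
|Z| = √(960.0² + 3759²) = 3880 Ω
∠Z = arctan(-3759/960.0) = -75.67°

-75.67°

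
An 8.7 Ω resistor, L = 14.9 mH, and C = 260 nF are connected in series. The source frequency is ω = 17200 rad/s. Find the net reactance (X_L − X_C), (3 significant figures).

X_L = ωL = 256 Ω
X_C = 1/(ωC) = 224 Ω
X = 256 − 224 = 32.7 Ω

32.7 Ω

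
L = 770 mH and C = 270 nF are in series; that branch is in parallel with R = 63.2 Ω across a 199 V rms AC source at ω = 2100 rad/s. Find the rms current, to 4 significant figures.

X_L = ωL = 1617 Ω
X_C = 1/(ωC) = 1764 Ω
Branch 1: Z₁ = R = 63.20 Ω
Branch 2 (series LC): Z₂ = j(X_L − X_C) = −j146.7 Ω
Parallel: Z = Z₁Z₂/(Z₁+Z₂), |Z| = 58.04 Ω, ∠Z = -23.31°
I = V/|Z| = 199/58.04 = 3.429 A

3.429 A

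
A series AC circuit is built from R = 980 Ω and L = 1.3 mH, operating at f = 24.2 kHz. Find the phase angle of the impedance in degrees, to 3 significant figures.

ω = 2πf = 152100 rad/s
X_L = ωL = 198 Ω
Z = 980 + j198 Ω
|Z| = √(980² + 198²) = 1000 Ω
∠Z = arctan(198/980) = 11.4°

11.4°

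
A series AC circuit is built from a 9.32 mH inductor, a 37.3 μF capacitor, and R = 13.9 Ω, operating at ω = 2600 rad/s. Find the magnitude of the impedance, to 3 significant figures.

X_L = ωL = 24.2 Ω
X_C = 1/(ωC) = 10.3 Ω
Net reactance X = X_L − X_C = 13.9 Ω
Z = 13.9 + j13.9 Ω
|Z| = √(13.9² + 13.9²) = 19.7 Ω

19.7 Ω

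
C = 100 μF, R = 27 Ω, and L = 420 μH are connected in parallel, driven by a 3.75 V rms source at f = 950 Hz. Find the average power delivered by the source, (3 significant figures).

ω = 2πf = 5969 rad/s
X_L = ωL = 2.51 Ω
X_C = 1/(ωC) = 1.68 Ω
Parallel: admittances add. Y = 1/R + 1/(jωL) + jωC
Y = (0.0370 + j0.198) S
|Y| = 0.201 S → |Z| = 1/|Y| = 4.96 Ω, ∠Z = −∠Y = -79.4°
I = V/|Z| = 755 mA
P = VI cos φ = 3.75 × 0.755 × cos(-79.4°) = 521 mW

521 mW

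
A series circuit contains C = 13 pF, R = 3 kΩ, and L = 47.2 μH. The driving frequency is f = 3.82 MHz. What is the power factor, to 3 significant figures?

ω = 2πf = 2.4e+07 rad/s
X_L = ωL = 1130 Ω
X_C = 1/(ωC) = 3200 Ω
Net reactance X = X_L − X_C = -2070 Ω
Z = 3000 − j2070 Ω
|Z| = √(3000² + 2070²) = 3650 Ω
∠Z = arctan(-2070/3000) = -34.6°
cos φ = cos(-34.6°) = 0.823

0.823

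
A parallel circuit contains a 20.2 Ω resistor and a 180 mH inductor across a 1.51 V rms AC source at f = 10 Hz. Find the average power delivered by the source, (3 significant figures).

113 mW

ω = 2πf = 62.83 rad/s
X_L = ωL = 11.3 Ω
Parallel: admittances add. Y = 1/R + 1/(jωL)
Y = (0.0495 − j0.0884) S
|Y| = 0.101 S → |Z| = 1/|Y| = 9.87 Ω, ∠Z = −∠Y = 60.8°
I = V/|Z| = 153 mA
P = VI cos φ = 1.51 × 0.153 × cos(60.8°) = 113 mW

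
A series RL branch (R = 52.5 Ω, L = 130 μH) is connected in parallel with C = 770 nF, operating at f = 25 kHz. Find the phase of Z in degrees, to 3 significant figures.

-81.8°

ω = 2πf = 157100 rad/s
X_L = ωL = 20.4 Ω
X_C = 1/(ωC) = 8.27 Ω
Branch 1 (R+jX_L): Z₁ = 52.5 + j20.4 Ω, |Z₁| = 56.3 Ω
Branch 2 (−jX_C): Z₂ = −j8.27 Ω
Parallel: Z = Z₁Z₂/(Z₁+Z₂), |Z| = 8.64 Ω, ∠Z = -81.8°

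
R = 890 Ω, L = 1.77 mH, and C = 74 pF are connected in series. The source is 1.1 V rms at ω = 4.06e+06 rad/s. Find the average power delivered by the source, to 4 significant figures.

68.70 μW

X_L = ωL = 7186 Ω
X_C = 1/(ωC) = 3328 Ω
Net reactance X = X_L − X_C = 3858 Ω
Z = 890.0 + j3858 Ω
|Z| = √(890.0² + 3858²) = 3959 Ω
∠Z = arctan(3858/890.0) = 77.01°
I = V/|Z| = 277.8 μA
P = VI cos φ = 1.1 × 0.0002778 × cos(77.01°) = 68.70 μW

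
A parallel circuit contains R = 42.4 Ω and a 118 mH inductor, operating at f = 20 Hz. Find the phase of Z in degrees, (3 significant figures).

70.7°

ω = 2πf = 125.7 rad/s
X_L = ωL = 14.8 Ω
Parallel: admittances add. Y = 1/R + 1/(jωL)
Y = (0.0236 − j0.0674) S
|Y| = 0.0714 S → |Z| = 1/|Y| = 14.0 Ω, ∠Z = −∠Y = 70.7°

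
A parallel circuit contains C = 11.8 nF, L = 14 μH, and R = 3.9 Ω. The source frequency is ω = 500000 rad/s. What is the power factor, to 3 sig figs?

X_L = ωL = 7.00 Ω
X_C = 1/(ωC) = 169 Ω
Parallel: admittances add. Y = 1/R + 1/(jωL) + jωC
Y = (0.256 − j0.137) S
|Y| = 0.291 S → |Z| = 1/|Y| = 3.44 Ω, ∠Z = −∠Y = 28.1°
cos φ = cos(28.1°) = 0.882

0.882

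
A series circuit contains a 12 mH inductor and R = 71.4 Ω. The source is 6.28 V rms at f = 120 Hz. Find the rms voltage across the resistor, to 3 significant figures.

6.23 V

ω = 2πf = 754.0 rad/s
X_L = ωL = 9.05 Ω
Z = 71.4 + j9.05 Ω
|Z| = √(71.4² + 9.05²) = 72.0 Ω
I = V/|Z| = 87.3 mA
V_R = I·|Z_R| = 0.0873 × 71.4 = 6.23 V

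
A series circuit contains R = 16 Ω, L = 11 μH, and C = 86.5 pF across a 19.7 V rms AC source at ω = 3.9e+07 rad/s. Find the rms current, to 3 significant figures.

X_L = ωL = 429 Ω
X_C = 1/(ωC) = 296 Ω
Net reactance X = X_L − X_C = 133 Ω
Z = 16.0 + j133 Ω
|Z| = √(16.0² + 133²) = 134 Ω
I = V/|Z| = 19.7/134 = 148 mA

148 mA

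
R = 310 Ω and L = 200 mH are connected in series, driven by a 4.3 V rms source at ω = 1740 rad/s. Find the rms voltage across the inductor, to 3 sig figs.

3.21 V

X_L = ωL = 348 Ω
Z = 310 + j348 Ω
|Z| = √(310² + 348²) = 466 Ω
I = V/|Z| = 9.23 mA
V_L = I·|Z_L| = 0.00923 × 348 = 3.21 V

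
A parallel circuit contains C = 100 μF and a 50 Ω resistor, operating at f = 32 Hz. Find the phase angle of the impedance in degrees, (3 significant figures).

ω = 2πf = 201.1 rad/s
X_C = 1/(ωC) = 49.7 Ω
Parallel: admittances add. Y = 1/R + jωC
Y = (0.0200 + j0.0201) S
|Y| = 0.0284 S → |Z| = 1/|Y| = 35.3 Ω, ∠Z = −∠Y = -45.2°

-45.2°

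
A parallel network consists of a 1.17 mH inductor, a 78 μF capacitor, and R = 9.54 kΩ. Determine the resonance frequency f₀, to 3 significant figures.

527 Hz

ω₀ = 1/√(LC) = 1/√(0.00117 × 7.8e-05) = 3310 rad/s
f₀ = ω₀/(2π) = 527 Hz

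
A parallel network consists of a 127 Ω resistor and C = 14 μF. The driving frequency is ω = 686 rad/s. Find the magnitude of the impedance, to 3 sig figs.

X_C = 1/(ωC) = 104 Ω
Parallel: admittances add. Y = 1/R + jωC
Y = (0.00787 + j0.00960) S
|Y| = 0.0124 S → |Z| = 1/|Y| = 80.5 Ω, ∠Z = −∠Y = -50.7°

80.5 Ω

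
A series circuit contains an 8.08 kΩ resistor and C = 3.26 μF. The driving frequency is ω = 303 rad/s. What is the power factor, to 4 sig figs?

0.9922

X_C = 1/(ωC) = 1012 Ω
Z = 8080 − j1012 Ω
|Z| = √(8080² + 1012²) = 8143 Ω
∠Z = arctan(-1012/8080) = -7.142°
cos φ = cos(-7.142°) = 0.9922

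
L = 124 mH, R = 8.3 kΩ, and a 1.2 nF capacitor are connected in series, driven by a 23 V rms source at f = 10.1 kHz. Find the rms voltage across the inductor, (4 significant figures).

18.42 V

ω = 2πf = 63460 rad/s
X_L = ωL = 7869 Ω
X_C = 1/(ωC) = 13130 Ω
Net reactance X = X_L − X_C = -5263 Ω
Z = 8300 − j5263 Ω
|Z| = √(8300² + 5263²) = 9828 Ω
I = V/|Z| = 2.340 mA
V_L = I·|Z_L| = 0.002340 × 7869 = 18.42 V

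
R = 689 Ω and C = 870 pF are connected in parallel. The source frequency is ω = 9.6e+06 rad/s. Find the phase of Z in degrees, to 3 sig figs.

X_C = 1/(ωC) = 120 Ω
Parallel: admittances add. Y = 1/R + jωC
Y = (0.00145 + j0.00835) S
|Y| = 0.00848 S → |Z| = 1/|Y| = 118 Ω, ∠Z = −∠Y = -80.1°

-80.1°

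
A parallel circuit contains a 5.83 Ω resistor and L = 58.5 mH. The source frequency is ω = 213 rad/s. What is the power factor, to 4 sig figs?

0.9058

X_L = ωL = 12.46 Ω
Parallel: admittances add. Y = 1/R + 1/(jωL)
Y = (0.1715 − j0.08025) S
|Y| = 0.1894 S → |Z| = 1/|Y| = 5.281 Ω, ∠Z = −∠Y = 25.07°
cos φ = cos(25.07°) = 0.9058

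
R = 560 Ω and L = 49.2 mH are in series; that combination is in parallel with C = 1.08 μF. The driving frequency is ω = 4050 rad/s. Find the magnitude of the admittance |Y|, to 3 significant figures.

4.13 mS

X_L = ωL = 199 Ω
X_C = 1/(ωC) = 229 Ω
Branch 1 (R+jX_L): Z₁ = 560 + j199 Ω, |Z₁| = 594 Ω
Branch 2 (−jX_C): Z₂ = −j229 Ω
Parallel: Z = Z₁Z₂/(Z₁+Z₂), |Z| = 242 Ω, ∠Z = -67.4°
|Y| = 1/|Z| = 4.13 mS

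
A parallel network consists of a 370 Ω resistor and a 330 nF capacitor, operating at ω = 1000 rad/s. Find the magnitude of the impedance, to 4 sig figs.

X_C = 1/(ωC) = 3030 Ω
Parallel: admittances add. Y = 1/R + jωC
Y = (0.002703 + j0.0003300) S
|Y| = 0.002723 S → |Z| = 1/|Y| = 367.3 Ω, ∠Z = −∠Y = -6.961°

367.3 Ω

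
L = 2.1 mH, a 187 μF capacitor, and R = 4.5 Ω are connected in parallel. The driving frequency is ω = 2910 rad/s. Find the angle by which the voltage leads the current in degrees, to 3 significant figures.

X_L = ωL = 6.11 Ω
X_C = 1/(ωC) = 1.84 Ω
Parallel: admittances add. Y = 1/R + 1/(jωL) + jωC
Y = (0.222 + j0.381) S
|Y| = 0.441 S → |Z| = 1/|Y| = 2.27 Ω, ∠Z = −∠Y = -59.7°

-59.7°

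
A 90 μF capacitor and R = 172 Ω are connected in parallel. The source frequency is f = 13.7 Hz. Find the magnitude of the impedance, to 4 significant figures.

ω = 2πf = 86.08 rad/s
X_C = 1/(ωC) = 129.1 Ω
Parallel: admittances add. Y = 1/R + jωC
Y = (0.005814 + j0.007747) S
|Y| = 0.009686 S → |Z| = 1/|Y| = 103.2 Ω, ∠Z = −∠Y = -53.11°

103.2 Ω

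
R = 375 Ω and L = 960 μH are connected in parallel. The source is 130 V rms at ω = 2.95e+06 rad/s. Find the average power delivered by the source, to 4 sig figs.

45.07 W

X_L = ωL = 2832 Ω
Parallel: admittances add. Y = 1/R + 1/(jωL)
Y = (0.002667 − j0.0003531) S
|Y| = 0.002690 S → |Z| = 1/|Y| = 371.8 Ω, ∠Z = −∠Y = 7.543°
I = V/|Z| = 349.7 mA
P = VI cos φ = 130 × 0.3497 × cos(7.543°) = 45.07 W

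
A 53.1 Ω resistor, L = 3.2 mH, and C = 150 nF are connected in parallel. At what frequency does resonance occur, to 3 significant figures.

ω₀ = 1/√(LC) = 1/√(0.0032 × 1.5e-07) = 45640 rad/s
f₀ = ω₀/(2π) = 7.26 kHz

7.26 kHz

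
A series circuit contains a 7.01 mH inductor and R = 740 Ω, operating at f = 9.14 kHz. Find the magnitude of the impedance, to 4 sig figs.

842.4 Ω

ω = 2πf = 57430 rad/s
X_L = ωL = 402.6 Ω
Z = 740.0 + j402.6 Ω
|Z| = √(740.0² + 402.6²) = 842.4 Ω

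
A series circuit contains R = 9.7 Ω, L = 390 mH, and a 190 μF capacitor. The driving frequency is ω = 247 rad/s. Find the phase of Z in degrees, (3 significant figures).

82.6°

X_L = ωL = 96.3 Ω
X_C = 1/(ωC) = 21.3 Ω
Net reactance X = X_L − X_C = 75.0 Ω
Z = 9.70 + j75.0 Ω
|Z| = √(9.70² + 75.0²) = 75.6 Ω
∠Z = arctan(75.0/9.70) = 82.6°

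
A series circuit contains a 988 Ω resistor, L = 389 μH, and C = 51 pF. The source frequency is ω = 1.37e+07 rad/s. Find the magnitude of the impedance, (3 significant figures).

4020 Ω

X_L = ωL = 5330 Ω
X_C = 1/(ωC) = 1430 Ω
Net reactance X = X_L − X_C = 3900 Ω
Z = 988 + j3900 Ω
|Z| = √(988² + 3900²) = 4020 Ω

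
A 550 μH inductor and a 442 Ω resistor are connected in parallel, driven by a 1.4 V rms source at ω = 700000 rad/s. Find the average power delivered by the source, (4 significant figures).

X_L = ωL = 385.0 Ω
Parallel: admittances add. Y = 1/R + 1/(jωL)
Y = (0.002262 − j0.002597) S
|Y| = 0.003445 S → |Z| = 1/|Y| = 290.3 Ω, ∠Z = −∠Y = 48.94°
I = V/|Z| = 4.822 mA
P = VI cos φ = 1.4 × 0.004822 × cos(48.94°) = 4.434 mW

4.434 mW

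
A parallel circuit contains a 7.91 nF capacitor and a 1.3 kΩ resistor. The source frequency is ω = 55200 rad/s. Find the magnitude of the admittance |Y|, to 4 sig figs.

884.5 μS

X_C = 1/(ωC) = 2290 Ω
Parallel: admittances add. Y = 1/R + jωC
Y = (0.0007692 + j0.0004366) S
|Y| = 0.0008845 S → |Z| = 1/|Y| = 1131 Ω, ∠Z = −∠Y = -29.58°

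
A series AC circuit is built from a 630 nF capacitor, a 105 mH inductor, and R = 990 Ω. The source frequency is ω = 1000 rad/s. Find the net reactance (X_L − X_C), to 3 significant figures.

X_L = ωL = 105 Ω
X_C = 1/(ωC) = 1590 Ω
X = 105 − 1590 = -1480 Ω

-1480 Ω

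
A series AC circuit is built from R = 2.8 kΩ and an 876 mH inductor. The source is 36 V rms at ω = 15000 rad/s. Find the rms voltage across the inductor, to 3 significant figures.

35.2 V

X_L = ωL = 13100 Ω
Z = 2800 + j13100 Ω
|Z| = √(2800² + 13100²) = 13400 Ω
I = V/|Z| = 2.68 mA
V_L = I·|Z_L| = 0.00268 × 13100 = 35.2 V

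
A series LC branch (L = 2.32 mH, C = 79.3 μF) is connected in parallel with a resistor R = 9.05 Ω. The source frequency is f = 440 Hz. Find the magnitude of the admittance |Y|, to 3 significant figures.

551 mS

ω = 2πf = 2765 rad/s
X_L = ωL = 6.41 Ω
X_C = 1/(ωC) = 4.56 Ω
Branch 1: Z₁ = R = 9.05 Ω
Branch 2 (series LC): Z₂ = j(X_L − X_C) = j1.85 Ω
Parallel: Z = Z₁Z₂/(Z₁+Z₂), |Z| = 1.81 Ω, ∠Z = 78.4°
|Y| = 1/|Z| = 551 mS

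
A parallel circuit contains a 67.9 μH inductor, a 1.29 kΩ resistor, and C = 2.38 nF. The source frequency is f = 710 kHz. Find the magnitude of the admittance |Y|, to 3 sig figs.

7.36 mS

ω = 2πf = 4.461e+06 rad/s
X_L = ωL = 303 Ω
X_C = 1/(ωC) = 94.2 Ω
Parallel: admittances add. Y = 1/R + 1/(jωL) + jωC
Y = (0.000775 + j0.00732) S
|Y| = 0.00736 S → |Z| = 1/|Y| = 136 Ω, ∠Z = −∠Y = -84.0°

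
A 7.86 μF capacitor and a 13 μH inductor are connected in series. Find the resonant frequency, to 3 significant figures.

ω₀ = 1/√(LC) = 1/√(1.3e-05 × 7.86e-06) = 98930 rad/s
f₀ = ω₀/(2π) = 15.7 kHz

15.7 kHz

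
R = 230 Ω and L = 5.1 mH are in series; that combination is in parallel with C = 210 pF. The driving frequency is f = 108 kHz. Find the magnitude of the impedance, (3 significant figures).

ω = 2πf = 678600 rad/s
X_L = ωL = 3460 Ω
X_C = 1/(ωC) = 7020 Ω
Branch 1 (R+jX_L): Z₁ = 230 + j3460 Ω, |Z₁| = 3470 Ω
Branch 2 (−jX_C): Z₂ = −j7020 Ω
Parallel: Z = Z₁Z₂/(Z₁+Z₂), |Z| = 6830 Ω, ∠Z = 82.5°

6830 Ω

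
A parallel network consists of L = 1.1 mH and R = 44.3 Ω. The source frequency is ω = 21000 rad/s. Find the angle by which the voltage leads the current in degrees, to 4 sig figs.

X_L = ωL = 23.10 Ω
Parallel: admittances add. Y = 1/R + 1/(jωL)
Y = (0.02257 − j0.04329) S
|Y| = 0.04882 S → |Z| = 1/|Y| = 20.48 Ω, ∠Z = −∠Y = 62.46°

62.46°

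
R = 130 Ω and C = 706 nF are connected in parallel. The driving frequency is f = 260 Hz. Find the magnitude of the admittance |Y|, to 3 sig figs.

ω = 2πf = 1634 rad/s
X_C = 1/(ωC) = 867 Ω
Parallel: admittances add. Y = 1/R + jωC
Y = (0.00769 + j0.00115) S
|Y| = 0.00778 S → |Z| = 1/|Y| = 129 Ω, ∠Z = −∠Y = -8.53°

7.78 mS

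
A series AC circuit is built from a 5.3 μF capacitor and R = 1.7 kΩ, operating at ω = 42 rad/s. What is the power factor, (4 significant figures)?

0.3539

X_C = 1/(ωC) = 4492 Ω
Z = 1700 − j4492 Ω
|Z| = √(1700² + 4492²) = 4803 Ω
∠Z = arctan(-4492/1700) = -69.27°
cos φ = cos(-69.27°) = 0.3539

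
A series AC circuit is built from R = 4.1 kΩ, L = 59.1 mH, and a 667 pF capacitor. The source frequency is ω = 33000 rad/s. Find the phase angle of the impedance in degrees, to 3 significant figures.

-84.6°

X_L = ωL = 1950 Ω
X_C = 1/(ωC) = 45400 Ω
Net reactance X = X_L − X_C = -43500 Ω
Z = 4100 − j43500 Ω
|Z| = √(4100² + 43500²) = 43700 Ω
∠Z = arctan(-43500/4100) = -84.6°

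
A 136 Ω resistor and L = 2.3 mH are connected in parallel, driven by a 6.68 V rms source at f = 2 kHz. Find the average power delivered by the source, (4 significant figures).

328.1 mW

ω = 2πf = 12570 rad/s
X_L = ωL = 28.90 Ω
Parallel: admittances add. Y = 1/R + 1/(jωL)
Y = (0.007353 − j0.03460) S
|Y| = 0.03537 S → |Z| = 1/|Y| = 28.27 Ω, ∠Z = −∠Y = 78.00°
I = V/|Z| = 236.3 mA
P = VI cos φ = 6.68 × 0.2363 × cos(78.00°) = 328.1 mW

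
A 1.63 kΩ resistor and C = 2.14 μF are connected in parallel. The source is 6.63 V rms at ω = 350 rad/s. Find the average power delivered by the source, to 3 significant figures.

X_C = 1/(ωC) = 1340 Ω
Parallel: admittances add. Y = 1/R + jωC
Y = (0.000613 + j0.000749) S
|Y| = 0.000968 S → |Z| = 1/|Y| = 1030 Ω, ∠Z = −∠Y = -50.7°
I = V/|Z| = 6.42 mA
P = VI cos φ = 6.63 × 0.00642 × cos(-50.7°) = 27.0 mW

27.0 mW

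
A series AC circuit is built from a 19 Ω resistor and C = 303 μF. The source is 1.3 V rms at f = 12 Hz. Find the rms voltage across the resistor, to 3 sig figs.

ω = 2πf = 75.40 rad/s
X_C = 1/(ωC) = 43.8 Ω
Z = 19.0 − j43.8 Ω
|Z| = √(19.0² + 43.8²) = 47.7 Ω
I = V/|Z| = 27.2 mA
V_R = I·|Z_R| = 0.0272 × 19.0 = 0.518 V

0.518 V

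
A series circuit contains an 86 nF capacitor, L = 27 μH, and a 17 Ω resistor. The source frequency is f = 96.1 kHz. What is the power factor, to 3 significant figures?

0.985

ω = 2πf = 603800 rad/s
X_L = ωL = 16.3 Ω
X_C = 1/(ωC) = 19.3 Ω
Net reactance X = X_L − X_C = -2.95 Ω
Z = 17.0 − j2.95 Ω
|Z| = √(17.0² + 2.95²) = 17.3 Ω
∠Z = arctan(-2.95/17.0) = -9.86°
cos φ = cos(-9.86°) = 0.985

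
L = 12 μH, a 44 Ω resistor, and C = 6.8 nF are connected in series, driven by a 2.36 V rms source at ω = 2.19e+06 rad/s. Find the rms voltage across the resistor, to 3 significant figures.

X_L = ωL = 26.3 Ω
X_C = 1/(ωC) = 67.2 Ω
Net reactance X = X_L − X_C = -40.9 Ω
Z = 44.0 − j40.9 Ω
|Z| = √(44.0² + 40.9²) = 60.1 Ω
I = V/|Z| = 39.3 mA
V_R = I·|Z_R| = 0.0393 × 44.0 = 1.73 V

1.73 V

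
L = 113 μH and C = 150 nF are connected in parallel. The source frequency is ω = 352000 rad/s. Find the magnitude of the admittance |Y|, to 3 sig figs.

X_L = ωL = 39.8 Ω
X_C = 1/(ωC) = 18.9 Ω
Parallel: admittances add. Y = 1/(jωL) + jωC
Y = (0 + j0.0277) S
|Y| = 0.0277 S → |Z| = 1/|Y| = 36.2 Ω, ∠Z = −∠Y = -90.0°

27.7 mS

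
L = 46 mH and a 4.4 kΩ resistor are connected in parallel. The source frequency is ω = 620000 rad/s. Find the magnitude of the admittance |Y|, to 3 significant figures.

230 μS

X_L = ωL = 28500 Ω
Parallel: admittances add. Y = 1/R + 1/(jωL)
Y = (0.000227 − j3.51e-05) S
|Y| = 0.000230 S → |Z| = 1/|Y| = 4350 Ω, ∠Z = −∠Y = 8.77°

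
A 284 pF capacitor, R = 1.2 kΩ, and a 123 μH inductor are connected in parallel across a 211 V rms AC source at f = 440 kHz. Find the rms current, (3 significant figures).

488 mA

ω = 2πf = 2.765e+06 rad/s
X_L = ωL = 340 Ω
X_C = 1/(ωC) = 1270 Ω
Parallel: admittances add. Y = 1/R + 1/(jωL) + jωC
Y = (0.000833 − j0.00216) S
|Y| = 0.00231 S → |Z| = 1/|Y| = 433 Ω, ∠Z = −∠Y = 68.9°
I = V/|Z| = 211/433 = 488 mA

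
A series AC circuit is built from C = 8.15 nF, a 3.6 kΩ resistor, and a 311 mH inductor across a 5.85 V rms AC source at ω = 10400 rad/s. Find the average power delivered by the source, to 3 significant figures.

1.43 mW

X_L = ωL = 3230 Ω
X_C = 1/(ωC) = 11800 Ω
Net reactance X = X_L − X_C = -8560 Ω
Z = 3600 − j8560 Ω
|Z| = √(3600² + 8560²) = 9290 Ω
∠Z = arctan(-8560/3600) = -67.2°
I = V/|Z| = 630 μA
P = VI cos φ = 5.85 × 0.000630 × cos(-67.2°) = 1.43 mW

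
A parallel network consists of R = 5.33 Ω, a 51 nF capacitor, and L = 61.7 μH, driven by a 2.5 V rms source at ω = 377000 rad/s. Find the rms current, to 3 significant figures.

X_L = ωL = 23.3 Ω
X_C = 1/(ωC) = 52.0 Ω
Parallel: admittances add. Y = 1/R + 1/(jωL) + jωC
Y = (0.188 − j0.0238) S
|Y| = 0.189 S → |Z| = 1/|Y| = 5.29 Ω, ∠Z = −∠Y = 7.22°
I = V/|Z| = 2.5/5.29 = 473 mA

473 mA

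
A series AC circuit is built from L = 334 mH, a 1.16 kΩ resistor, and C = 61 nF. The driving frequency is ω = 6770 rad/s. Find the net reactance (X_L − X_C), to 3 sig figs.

X_L = ωL = 2260 Ω
X_C = 1/(ωC) = 2420 Ω
X = 2260 − 2420 = -160 Ω

-160 Ω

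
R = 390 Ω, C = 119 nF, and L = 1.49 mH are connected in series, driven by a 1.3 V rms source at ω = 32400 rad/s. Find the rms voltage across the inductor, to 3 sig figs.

0.142 V

X_L = ωL = 48.3 Ω
X_C = 1/(ωC) = 259 Ω
Net reactance X = X_L − X_C = -211 Ω
Z = 390 − j211 Ω
|Z| = √(390² + 211²) = 443 Ω
I = V/|Z| = 2.93 mA
V_L = I·|Z_L| = 0.00293 × 48.3 = 0.142 V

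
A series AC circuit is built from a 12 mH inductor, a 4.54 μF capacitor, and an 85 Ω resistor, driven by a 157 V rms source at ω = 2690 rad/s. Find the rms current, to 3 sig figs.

X_L = ωL = 32.3 Ω
X_C = 1/(ωC) = 81.9 Ω
Net reactance X = X_L − X_C = -49.6 Ω
Z = 85.0 − j49.6 Ω
|Z| = √(85.0² + 49.6²) = 98.4 Ω
I = V/|Z| = 157/98.4 = 1.60 A

1.60 A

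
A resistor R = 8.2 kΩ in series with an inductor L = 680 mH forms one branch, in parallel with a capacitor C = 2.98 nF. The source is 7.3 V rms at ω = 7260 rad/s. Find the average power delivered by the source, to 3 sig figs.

4.77 mW

X_L = ωL = 4940 Ω
X_C = 1/(ωC) = 46200 Ω
Branch 1 (R+jX_L): Z₁ = 8200 + j4940 Ω, |Z₁| = 9570 Ω
Branch 2 (−jX_C): Z₂ = −j46200 Ω
Parallel: Z = Z₁Z₂/(Z₁+Z₂), |Z| = 10500 Ω, ∠Z = 19.8°
I = V/|Z| = 695 μA
P = VI cos φ = 7.3 × 0.000695 × cos(19.8°) = 4.77 mW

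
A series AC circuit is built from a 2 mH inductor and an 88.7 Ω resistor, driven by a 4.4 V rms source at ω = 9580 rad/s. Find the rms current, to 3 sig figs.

X_L = ωL = 19.2 Ω
Z = 88.7 + j19.2 Ω
|Z| = √(88.7² + 19.2²) = 90.7 Ω
I = V/|Z| = 4.4/90.7 = 48.5 mA

48.5 mA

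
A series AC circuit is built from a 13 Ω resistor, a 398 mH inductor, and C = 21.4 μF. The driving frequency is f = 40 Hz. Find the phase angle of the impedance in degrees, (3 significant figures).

-81.4°

ω = 2πf = 251.3 rad/s
X_L = ωL = 100 Ω
X_C = 1/(ωC) = 186 Ω
Net reactance X = X_L − X_C = -85.9 Ω
Z = 13.0 − j85.9 Ω
|Z| = √(13.0² + 85.9²) = 86.9 Ω
∠Z = arctan(-85.9/13.0) = -81.4°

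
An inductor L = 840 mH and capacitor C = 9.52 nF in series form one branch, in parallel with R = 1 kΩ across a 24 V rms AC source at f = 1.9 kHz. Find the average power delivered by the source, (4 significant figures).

ω = 2πf = 11940 rad/s
X_L = ωL = 10030 Ω
X_C = 1/(ωC) = 8799 Ω
Branch 1: Z₁ = R = 1000 Ω
Branch 2 (series LC): Z₂ = j(X_L − X_C) = j1229 Ω
Parallel: Z = Z₁Z₂/(Z₁+Z₂), |Z| = 775.7 Ω, ∠Z = 39.13°
I = V/|Z| = 30.94 mA
P = VI cos φ = 24 × 0.03094 × cos(39.13°) = 576.0 mW

576.0 mW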